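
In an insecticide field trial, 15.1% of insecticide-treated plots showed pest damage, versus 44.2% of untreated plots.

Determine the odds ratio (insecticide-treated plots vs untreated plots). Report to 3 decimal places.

OR ≈ 0.225

odds, insecticide-treated plots = 0.1510/0.8490 = 0.1779
odds, untreated plots = 0.4420/0.5580 = 0.7921
OR = 0.1779 / 0.7921 = 0.225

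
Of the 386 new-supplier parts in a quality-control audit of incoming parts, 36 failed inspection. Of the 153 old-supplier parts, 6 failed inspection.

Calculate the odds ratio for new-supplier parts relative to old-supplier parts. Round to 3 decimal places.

2.520

odds, new-supplier parts = 36/350 = 0.10286
odds, old-supplier parts = 6/147 = 0.04082
OR = 0.10286 / 0.04082 = 2.520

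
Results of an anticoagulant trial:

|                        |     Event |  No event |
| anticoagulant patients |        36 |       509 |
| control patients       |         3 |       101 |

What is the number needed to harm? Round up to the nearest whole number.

NNH ≈ 27

risk, anticoagulant patients = 36/545 = 0.066055
risk, control patients = 3/104 = 0.028846
absolute risk difference = 0.037209
1 / 0.037209 = 26.875 → round up → 27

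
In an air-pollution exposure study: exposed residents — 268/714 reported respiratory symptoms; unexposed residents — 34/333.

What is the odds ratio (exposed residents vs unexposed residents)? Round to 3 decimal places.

OR = (268 × 299) / (446 × 34) = 80132/15164 ≈ 5.284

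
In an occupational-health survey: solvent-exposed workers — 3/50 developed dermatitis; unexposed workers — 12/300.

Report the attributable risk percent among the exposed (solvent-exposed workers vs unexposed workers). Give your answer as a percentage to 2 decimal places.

risk, solvent-exposed workers = 3/50 = 0.06000
risk, unexposed workers = 12/300 = 0.04000
AR% = (0.06000 − 0.04000) / 0.06000 = 0.3333 → 33.33%

AR% = 33.33%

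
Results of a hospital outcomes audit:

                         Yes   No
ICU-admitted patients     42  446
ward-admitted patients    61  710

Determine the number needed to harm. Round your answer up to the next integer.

risk, ICU-admitted patients = 42/488 = 0.086066
risk, ward-admitted patients = 61/771 = 0.079118
absolute risk difference = 0.006948
1 / 0.006948 = 143.926 → round up → 144

NNH = 144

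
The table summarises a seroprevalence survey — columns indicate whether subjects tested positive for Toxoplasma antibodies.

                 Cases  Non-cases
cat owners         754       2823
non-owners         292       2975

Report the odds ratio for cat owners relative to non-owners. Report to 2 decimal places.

OR = (754 × 2975) / (2823 × 292) = 2243150/824316 ≈ 2.72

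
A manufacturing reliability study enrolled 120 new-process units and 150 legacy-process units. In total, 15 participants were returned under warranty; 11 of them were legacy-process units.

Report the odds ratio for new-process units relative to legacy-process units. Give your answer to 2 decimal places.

0.44

new-process units with the outcome: 15 − 11 = 4
new-process units without the outcome: 120 − 4 = 116
legacy-process units without the outcome: 150 − 11 = 139
OR = (4 × 139) / (116 × 11) = 556/1276 ≈ 0.44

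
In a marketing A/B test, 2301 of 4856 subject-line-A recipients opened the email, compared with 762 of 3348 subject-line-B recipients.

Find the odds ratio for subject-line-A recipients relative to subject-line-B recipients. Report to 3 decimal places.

OR = 3.056

odds, subject-line-A recipients = 2301/2555 = 0.9006
odds, subject-line-B recipients = 762/2586 = 0.2947
OR = 0.9006 / 0.2947 = 3.056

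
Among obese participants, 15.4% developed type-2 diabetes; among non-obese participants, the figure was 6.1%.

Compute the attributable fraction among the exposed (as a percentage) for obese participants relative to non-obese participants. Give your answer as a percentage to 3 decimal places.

AR% = (0.1540 − 0.0610) / 0.1540 = 0.6039 → 60.390%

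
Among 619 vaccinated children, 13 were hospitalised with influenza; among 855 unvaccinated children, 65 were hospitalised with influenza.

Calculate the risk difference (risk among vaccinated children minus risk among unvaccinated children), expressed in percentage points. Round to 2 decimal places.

-5.50

risk, vaccinated children = 13/619 = 0.02100
risk, unvaccinated children = 65/855 = 0.07602
risk difference = 0.02100 − 0.07602 = -0.05502 → -5.50 percentage points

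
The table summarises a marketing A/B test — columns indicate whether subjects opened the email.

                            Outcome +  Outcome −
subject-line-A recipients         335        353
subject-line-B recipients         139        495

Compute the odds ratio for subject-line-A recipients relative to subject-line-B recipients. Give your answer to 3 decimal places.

odds, subject-line-A recipients = 335/353 = 0.9490
odds, subject-line-B recipients = 139/495 = 0.2808
OR = 0.9490 / 0.2808 = 3.380

OR ≈ 3.380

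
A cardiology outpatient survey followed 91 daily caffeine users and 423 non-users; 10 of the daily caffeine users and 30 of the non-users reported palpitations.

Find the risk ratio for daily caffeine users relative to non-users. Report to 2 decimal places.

1.55

risk, daily caffeine users = 10/91 = 0.1099
risk, non-users = 30/423 = 0.0709
RR = 0.1099 / 0.0709 = 1.55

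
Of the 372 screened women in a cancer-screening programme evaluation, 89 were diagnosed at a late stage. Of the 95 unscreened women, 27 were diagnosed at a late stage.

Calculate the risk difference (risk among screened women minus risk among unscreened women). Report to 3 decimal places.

risk, screened women = 89/372 = 0.2392
risk, unscreened women = 27/95 = 0.2842
risk difference = 0.2392 − 0.2842 = -0.045

RD: -0.045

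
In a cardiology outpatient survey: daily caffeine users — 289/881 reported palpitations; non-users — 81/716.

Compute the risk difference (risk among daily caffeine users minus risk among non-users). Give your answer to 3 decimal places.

RD ≈ 0.215

risk, daily caffeine users = 289/881 = 0.3280
risk, non-users = 81/716 = 0.1131
risk difference = 0.3280 − 0.1131 = 0.215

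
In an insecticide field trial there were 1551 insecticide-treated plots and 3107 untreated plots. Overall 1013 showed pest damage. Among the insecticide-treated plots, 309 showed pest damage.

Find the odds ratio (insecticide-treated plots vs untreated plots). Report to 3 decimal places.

insecticide-treated plots without the outcome: 1551 − 309 = 1242
untreated plots with the outcome: 1013 − 309 = 704
untreated plots without the outcome: 3107 − 704 = 2403
OR = (309 × 2403) / (1242 × 704) = 742527/874368 ≈ 0.849

0.849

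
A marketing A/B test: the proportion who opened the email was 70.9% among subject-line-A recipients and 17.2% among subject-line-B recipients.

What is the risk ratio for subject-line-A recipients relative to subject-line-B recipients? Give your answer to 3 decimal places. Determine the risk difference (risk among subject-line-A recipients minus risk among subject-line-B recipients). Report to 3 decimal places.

RR = 0.7090 / 0.1720 = 4.122
risk difference = 0.7090 − 0.1720 = 0.537

RR = 4.122; RD = 0.537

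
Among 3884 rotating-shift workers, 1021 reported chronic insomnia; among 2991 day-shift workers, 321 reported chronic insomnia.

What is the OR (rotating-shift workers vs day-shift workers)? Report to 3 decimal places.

OR = (1021 × 2670) / (2863 × 321) = 2726070/919023 ≈ 2.966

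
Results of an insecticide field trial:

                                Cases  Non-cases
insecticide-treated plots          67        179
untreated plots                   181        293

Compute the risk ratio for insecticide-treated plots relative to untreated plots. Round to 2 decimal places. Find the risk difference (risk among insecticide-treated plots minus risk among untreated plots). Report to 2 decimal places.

risk, insecticide-treated plots = 67/246 = 0.2724
risk, untreated plots = 181/474 = 0.3819
RR = 0.2724 / 0.3819 = 0.71
risk difference = 0.2724 − 0.3819 = -0.11

RR = 0.71; RD = -0.11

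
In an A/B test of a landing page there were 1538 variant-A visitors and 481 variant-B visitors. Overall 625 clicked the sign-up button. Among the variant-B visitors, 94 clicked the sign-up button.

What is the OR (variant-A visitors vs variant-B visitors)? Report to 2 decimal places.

variant-A visitors with the outcome: 625 − 94 = 531
variant-A visitors without the outcome: 1538 − 531 = 1007
variant-B visitors without the outcome: 481 − 94 = 387
OR = (531 × 387) / (1007 × 94) = 205497/94658 ≈ 2.17

OR: 2.17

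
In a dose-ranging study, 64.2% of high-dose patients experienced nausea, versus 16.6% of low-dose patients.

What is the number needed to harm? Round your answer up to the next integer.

absolute risk difference = 0.476000
1 / 0.476000 = 2.101 → round up → 3

3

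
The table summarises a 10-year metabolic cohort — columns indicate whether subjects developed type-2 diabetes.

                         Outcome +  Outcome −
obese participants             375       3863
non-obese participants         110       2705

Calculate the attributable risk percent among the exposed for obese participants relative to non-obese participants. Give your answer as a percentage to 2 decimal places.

risk, obese participants = 375/4238 = 0.08849
risk, non-obese participants = 110/2815 = 0.03908
AR% = (0.08849 − 0.03908) / 0.08849 = 0.5584 → 55.84%

55.84%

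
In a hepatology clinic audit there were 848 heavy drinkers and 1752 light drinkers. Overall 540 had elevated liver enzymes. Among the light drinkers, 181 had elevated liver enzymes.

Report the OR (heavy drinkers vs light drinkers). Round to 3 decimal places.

OR = 6.372

heavy drinkers with the outcome: 540 − 181 = 359
heavy drinkers without the outcome: 848 − 359 = 489
light drinkers without the outcome: 1752 − 181 = 1571
OR = (359 × 1571) / (489 × 181) = 563989/88509 ≈ 6.372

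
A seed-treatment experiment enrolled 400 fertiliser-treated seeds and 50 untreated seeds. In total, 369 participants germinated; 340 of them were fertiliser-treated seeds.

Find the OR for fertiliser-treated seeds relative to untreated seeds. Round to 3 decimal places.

fertiliser-treated seeds without the outcome: 400 − 340 = 60
untreated seeds with the outcome: 369 − 340 = 29
untreated seeds without the outcome: 50 − 29 = 21
OR = (340 × 21) / (60 × 29) = 7140/1740 ≈ 4.103

OR ≈ 4.103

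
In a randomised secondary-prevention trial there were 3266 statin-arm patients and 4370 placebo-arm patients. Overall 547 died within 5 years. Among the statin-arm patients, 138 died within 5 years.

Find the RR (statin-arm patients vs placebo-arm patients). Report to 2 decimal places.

RR = 0.45

statin-arm patients without the outcome: 3266 − 138 = 3128
placebo-arm patients with the outcome: 547 − 138 = 409
placebo-arm patients without the outcome: 4370 − 409 = 3961
risk, statin-arm patients = 138/3266 = 0.04225
risk, placebo-arm patients = 409/4370 = 0.09359
RR = 0.04225 / 0.09359 = 0.45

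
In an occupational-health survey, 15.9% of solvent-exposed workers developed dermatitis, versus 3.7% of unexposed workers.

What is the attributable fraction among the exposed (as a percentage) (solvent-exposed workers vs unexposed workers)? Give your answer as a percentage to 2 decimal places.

AR% = (0.15900 − 0.03700) / 0.15900 = 0.7673 → 76.73%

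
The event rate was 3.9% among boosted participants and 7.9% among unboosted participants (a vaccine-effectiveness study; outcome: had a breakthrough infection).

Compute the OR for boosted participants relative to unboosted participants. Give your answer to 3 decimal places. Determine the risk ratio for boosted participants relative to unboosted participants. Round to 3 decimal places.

odds, boosted participants = 0.03900/0.96100 = 0.04058
odds, unboosted participants = 0.07900/0.92100 = 0.08578
OR = 0.04058 / 0.08578 = 0.473
RR = 0.03900 / 0.07900 = 0.494

OR = 0.473; RR = 0.494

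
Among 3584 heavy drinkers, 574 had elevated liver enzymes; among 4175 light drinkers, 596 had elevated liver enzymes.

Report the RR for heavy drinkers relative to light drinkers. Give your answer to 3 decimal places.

RR: 1.122

risk, heavy drinkers = 574/3584 = 0.1602
risk, light drinkers = 596/4175 = 0.1428
RR = 0.1602 / 0.1428 = 1.122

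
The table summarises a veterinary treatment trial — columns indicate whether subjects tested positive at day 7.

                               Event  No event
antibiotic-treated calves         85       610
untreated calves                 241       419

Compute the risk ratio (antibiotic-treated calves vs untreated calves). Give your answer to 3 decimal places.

0.335

risk, antibiotic-treated calves = 85/695 = 0.1223
risk, untreated calves = 241/660 = 0.3652
RR = 0.1223 / 0.3652 = 0.335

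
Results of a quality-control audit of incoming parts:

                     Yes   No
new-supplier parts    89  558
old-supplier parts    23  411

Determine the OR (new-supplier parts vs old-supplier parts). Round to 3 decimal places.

OR = (89 × 411) / (558 × 23) = 36579/12834 ≈ 2.850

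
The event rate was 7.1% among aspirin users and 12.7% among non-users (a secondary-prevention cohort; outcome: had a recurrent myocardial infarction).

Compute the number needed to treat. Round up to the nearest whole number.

18

absolute risk difference = 0.056000
1 / 0.056000 = 17.857 → round up → 18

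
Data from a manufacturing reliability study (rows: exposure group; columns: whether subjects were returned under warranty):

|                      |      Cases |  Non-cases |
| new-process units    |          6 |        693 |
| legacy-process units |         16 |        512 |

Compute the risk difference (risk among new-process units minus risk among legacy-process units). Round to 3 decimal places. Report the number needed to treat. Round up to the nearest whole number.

RD = -0.022; NNT = 47

risk, new-process units = 6/699 = 0.00858
risk, legacy-process units = 16/528 = 0.03030
risk difference = 0.00858 − 0.03030 = -0.022
absolute risk difference = 0.021719
1 / 0.021719 = 46.043 → round up → 47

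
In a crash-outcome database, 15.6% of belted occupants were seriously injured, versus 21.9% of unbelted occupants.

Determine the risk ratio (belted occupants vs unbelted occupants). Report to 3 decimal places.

RR = 0.1560 / 0.2190 = 0.712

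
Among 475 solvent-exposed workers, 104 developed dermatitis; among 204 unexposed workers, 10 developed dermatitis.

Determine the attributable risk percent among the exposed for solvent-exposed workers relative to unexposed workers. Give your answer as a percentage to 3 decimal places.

AR% = 77.611%

risk, solvent-exposed workers = 104/475 = 0.21895
risk, unexposed workers = 10/204 = 0.04902
AR% = (0.21895 − 0.04902) / 0.21895 = 0.7761 → 77.611%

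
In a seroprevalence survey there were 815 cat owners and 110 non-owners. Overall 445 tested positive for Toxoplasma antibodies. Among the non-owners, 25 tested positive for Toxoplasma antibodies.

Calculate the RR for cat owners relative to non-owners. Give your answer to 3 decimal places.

RR: 2.267

cat owners with the outcome: 445 − 25 = 420
cat owners without the outcome: 815 − 420 = 395
non-owners without the outcome: 110 − 25 = 85
risk, cat owners = 420/815 = 0.5153
risk, non-owners = 25/110 = 0.2273
RR = 0.5153 / 0.2273 = 2.267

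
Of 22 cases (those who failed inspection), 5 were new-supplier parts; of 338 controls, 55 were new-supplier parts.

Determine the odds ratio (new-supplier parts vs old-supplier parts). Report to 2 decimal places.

OR = (5 × 283) / (55 × 17) = 1415/935 ≈ 1.51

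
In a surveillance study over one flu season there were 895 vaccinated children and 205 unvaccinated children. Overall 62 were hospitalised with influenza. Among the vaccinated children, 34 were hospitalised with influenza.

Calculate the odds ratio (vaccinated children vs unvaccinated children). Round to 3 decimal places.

0.250

vaccinated children without the outcome: 895 − 34 = 861
unvaccinated children with the outcome: 62 − 34 = 28
unvaccinated children without the outcome: 205 − 28 = 177
odds, vaccinated children = 34/861 = 0.03949
odds, unvaccinated children = 28/177 = 0.15819
OR = 0.03949 / 0.15819 = 0.250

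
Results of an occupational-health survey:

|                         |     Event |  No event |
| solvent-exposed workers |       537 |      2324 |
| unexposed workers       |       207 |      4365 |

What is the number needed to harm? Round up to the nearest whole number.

8

risk, solvent-exposed workers = 537/2861 = 0.187697
risk, unexposed workers = 207/4572 = 0.045276
absolute risk difference = 0.142421
1 / 0.142421 = 7.021 → round up → 8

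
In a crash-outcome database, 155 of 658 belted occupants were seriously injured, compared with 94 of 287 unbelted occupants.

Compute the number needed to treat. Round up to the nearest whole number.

risk, belted occupants = 155/658 = 0.235562
risk, unbelted occupants = 94/287 = 0.327526
absolute risk difference = 0.091964
1 / 0.091964 = 10.874 → round up → 11

11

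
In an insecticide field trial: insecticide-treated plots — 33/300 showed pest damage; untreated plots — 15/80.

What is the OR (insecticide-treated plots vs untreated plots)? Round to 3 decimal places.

OR = (33 × 65) / (267 × 15) = 2145/4005 ≈ 0.536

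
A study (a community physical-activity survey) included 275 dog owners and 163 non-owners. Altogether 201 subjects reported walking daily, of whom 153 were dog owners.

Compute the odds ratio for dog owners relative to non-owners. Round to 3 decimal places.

OR = 3.005

dog owners without the outcome: 275 − 153 = 122
non-owners with the outcome: 201 − 153 = 48
non-owners without the outcome: 163 − 48 = 115
OR = (153 × 115) / (122 × 48) = 17595/5856 ≈ 3.005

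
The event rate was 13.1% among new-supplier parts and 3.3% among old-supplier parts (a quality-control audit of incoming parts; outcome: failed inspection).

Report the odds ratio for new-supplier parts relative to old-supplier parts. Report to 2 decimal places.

OR = 4.42

odds, new-supplier parts = 0.13100/0.86900 = 0.15075
odds, old-supplier parts = 0.03300/0.96700 = 0.03413
OR = 0.15075 / 0.03413 = 4.42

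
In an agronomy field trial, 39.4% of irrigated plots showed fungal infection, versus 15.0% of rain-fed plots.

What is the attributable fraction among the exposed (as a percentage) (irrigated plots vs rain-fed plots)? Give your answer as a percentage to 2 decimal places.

AR% = (0.3940 − 0.1500) / 0.3940 = 0.6193 → 61.93%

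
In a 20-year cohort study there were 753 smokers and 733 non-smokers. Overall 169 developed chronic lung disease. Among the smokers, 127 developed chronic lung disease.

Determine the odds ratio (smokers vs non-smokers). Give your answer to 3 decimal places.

OR: 3.338

smokers without the outcome: 753 − 127 = 626
non-smokers with the outcome: 169 − 127 = 42
non-smokers without the outcome: 733 − 42 = 691
OR = (127 × 691) / (626 × 42) = 87757/26292 ≈ 3.338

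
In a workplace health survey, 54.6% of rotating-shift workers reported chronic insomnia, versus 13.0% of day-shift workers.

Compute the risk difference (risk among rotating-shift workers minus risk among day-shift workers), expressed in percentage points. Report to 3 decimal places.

risk difference = 0.5460 − 0.1300 = 0.4160 → 41.600 percentage points

RD = 41.600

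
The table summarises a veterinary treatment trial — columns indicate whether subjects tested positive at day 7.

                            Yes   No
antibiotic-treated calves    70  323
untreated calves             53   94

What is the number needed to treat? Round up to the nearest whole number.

NNT = 6

risk, antibiotic-treated calves = 70/393 = 0.178117
risk, untreated calves = 53/147 = 0.360544
absolute risk difference = 0.182427
1 / 0.182427 = 5.482 → round up → 6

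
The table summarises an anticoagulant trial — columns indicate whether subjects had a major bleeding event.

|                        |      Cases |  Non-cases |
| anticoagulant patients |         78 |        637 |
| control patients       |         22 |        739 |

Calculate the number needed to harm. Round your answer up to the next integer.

13

risk, anticoagulant patients = 78/715 = 0.109091
risk, control patients = 22/761 = 0.028909
absolute risk difference = 0.080182
1 / 0.080182 = 12.472 → round up → 13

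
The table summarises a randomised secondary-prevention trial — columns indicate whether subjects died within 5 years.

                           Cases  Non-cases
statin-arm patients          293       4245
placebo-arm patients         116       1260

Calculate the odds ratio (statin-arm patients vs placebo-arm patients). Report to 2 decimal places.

0.75

odds, statin-arm patients = 293/4245 = 0.0690
odds, placebo-arm patients = 116/1260 = 0.0921
OR = 0.0690 / 0.0921 = 0.75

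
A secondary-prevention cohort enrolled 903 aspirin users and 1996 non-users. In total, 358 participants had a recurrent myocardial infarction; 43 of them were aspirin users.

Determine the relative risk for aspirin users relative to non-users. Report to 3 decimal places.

aspirin users without the outcome: 903 − 43 = 860
non-users with the outcome: 358 − 43 = 315
non-users without the outcome: 1996 − 315 = 1681
risk, aspirin users = 43/903 = 0.04762
risk, non-users = 315/1996 = 0.15782
RR = 0.04762 / 0.15782 = 0.302

RR = 0.302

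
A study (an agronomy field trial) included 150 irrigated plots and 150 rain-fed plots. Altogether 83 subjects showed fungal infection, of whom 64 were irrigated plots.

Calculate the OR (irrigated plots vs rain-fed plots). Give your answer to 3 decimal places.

irrigated plots without the outcome: 150 − 64 = 86
rain-fed plots with the outcome: 83 − 64 = 19
rain-fed plots without the outcome: 150 − 19 = 131
OR = (64 × 131) / (86 × 19) = 8384/1634 ≈ 5.131

5.131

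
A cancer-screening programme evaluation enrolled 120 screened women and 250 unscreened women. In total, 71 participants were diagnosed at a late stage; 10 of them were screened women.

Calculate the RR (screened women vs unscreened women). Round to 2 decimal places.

0.34

screened women without the outcome: 120 − 10 = 110
unscreened women with the outcome: 71 − 10 = 61
unscreened women without the outcome: 250 − 61 = 189
risk, screened women = 10/120 = 0.0833
risk, unscreened women = 61/250 = 0.2440
RR = 0.0833 / 0.2440 = 0.34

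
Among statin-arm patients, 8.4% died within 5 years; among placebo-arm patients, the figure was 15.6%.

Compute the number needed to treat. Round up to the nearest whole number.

NNT = 14

absolute risk difference = 0.072000
1 / 0.072000 = 13.889 → round up → 14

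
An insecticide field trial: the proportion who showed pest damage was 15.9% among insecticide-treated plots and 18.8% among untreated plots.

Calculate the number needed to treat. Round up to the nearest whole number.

NNT = 35

absolute risk difference = 0.029000
1 / 0.029000 = 34.483 → round up → 35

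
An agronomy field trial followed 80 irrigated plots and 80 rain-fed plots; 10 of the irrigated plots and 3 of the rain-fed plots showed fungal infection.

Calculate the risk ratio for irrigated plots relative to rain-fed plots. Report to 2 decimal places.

3.33

risk, irrigated plots = 10/80 = 0.12500
risk, rain-fed plots = 3/80 = 0.03750
RR = 0.12500 / 0.03750 = 3.33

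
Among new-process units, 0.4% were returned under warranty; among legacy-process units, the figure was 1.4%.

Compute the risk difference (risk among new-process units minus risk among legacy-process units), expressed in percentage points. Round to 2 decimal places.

-1.00

risk difference = 0.00400 − 0.01400 = -0.01000 → -1.00 percentage points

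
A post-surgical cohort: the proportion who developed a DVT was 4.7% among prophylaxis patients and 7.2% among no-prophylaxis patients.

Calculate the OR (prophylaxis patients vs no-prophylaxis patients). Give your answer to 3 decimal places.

odds, prophylaxis patients = 0.04700/0.95300 = 0.04932
odds, no-prophylaxis patients = 0.07200/0.92800 = 0.07759
OR = 0.04932 / 0.07759 = 0.636

0.636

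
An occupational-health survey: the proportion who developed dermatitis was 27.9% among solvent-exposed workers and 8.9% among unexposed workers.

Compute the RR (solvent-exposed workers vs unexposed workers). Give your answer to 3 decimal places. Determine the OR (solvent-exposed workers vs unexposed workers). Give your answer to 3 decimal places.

RR = 0.2790 / 0.0890 = 3.135
odds, solvent-exposed workers = 0.2790/0.7210 = 0.3870
odds, unexposed workers = 0.0890/0.9110 = 0.0977
OR = 0.3870 / 0.0977 = 3.961

RR = 3.135; OR = 3.961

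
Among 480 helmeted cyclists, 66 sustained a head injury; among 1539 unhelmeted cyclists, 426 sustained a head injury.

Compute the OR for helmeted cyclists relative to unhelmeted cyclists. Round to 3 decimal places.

OR = (66 × 1113) / (414 × 426) = 73458/176364 ≈ 0.417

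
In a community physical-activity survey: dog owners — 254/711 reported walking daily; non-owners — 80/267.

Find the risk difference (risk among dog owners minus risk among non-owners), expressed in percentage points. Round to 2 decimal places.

5.76

risk, dog owners = 254/711 = 0.3572
risk, non-owners = 80/267 = 0.2996
risk difference = 0.3572 − 0.2996 = 0.0576 → 5.76 percentage points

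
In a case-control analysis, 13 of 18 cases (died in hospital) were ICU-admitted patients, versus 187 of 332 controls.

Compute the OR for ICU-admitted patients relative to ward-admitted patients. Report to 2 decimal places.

OR: 2.02

odds, ICU-admitted patients = 13/187 = 0.06952
odds, ward-admitted patients = 5/145 = 0.03448
OR = 0.06952 / 0.03448 = 2.02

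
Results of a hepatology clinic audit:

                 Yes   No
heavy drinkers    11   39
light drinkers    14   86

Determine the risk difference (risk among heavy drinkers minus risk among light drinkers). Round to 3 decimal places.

risk, heavy drinkers = 11/50 = 0.2200
risk, light drinkers = 14/100 = 0.1400
risk difference = 0.2200 − 0.1400 = 0.080

0.080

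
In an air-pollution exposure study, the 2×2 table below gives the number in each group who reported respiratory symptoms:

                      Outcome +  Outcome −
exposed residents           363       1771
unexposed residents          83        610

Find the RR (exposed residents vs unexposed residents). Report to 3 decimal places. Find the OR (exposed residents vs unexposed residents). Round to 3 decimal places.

RR = 1.420; OR = 1.506

risk, exposed residents = 363/2134 = 0.1701
risk, unexposed residents = 83/693 = 0.1198
RR = 0.1701 / 0.1198 = 1.420
OR = (363 × 610) / (1771 × 83) = 221430/146993 ≈ 1.506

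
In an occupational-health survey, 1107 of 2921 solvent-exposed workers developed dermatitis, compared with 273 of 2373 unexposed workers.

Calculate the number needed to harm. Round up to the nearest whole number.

NNH: 4

risk, solvent-exposed workers = 1107/2921 = 0.378980
risk, unexposed workers = 273/2373 = 0.115044
absolute risk difference = 0.263936
1 / 0.263936 = 3.789 → round up → 4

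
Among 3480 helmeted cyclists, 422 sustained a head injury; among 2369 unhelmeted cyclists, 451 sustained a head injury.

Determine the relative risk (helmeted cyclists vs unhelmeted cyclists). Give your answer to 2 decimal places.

0.64

risk, helmeted cyclists = 422/3480 = 0.1213
risk, unhelmeted cyclists = 451/2369 = 0.1904
RR = 0.1213 / 0.1904 = 0.64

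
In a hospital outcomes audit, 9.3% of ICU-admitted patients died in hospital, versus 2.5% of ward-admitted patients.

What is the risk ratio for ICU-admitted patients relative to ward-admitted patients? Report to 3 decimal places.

RR = 0.09300 / 0.02500 = 3.720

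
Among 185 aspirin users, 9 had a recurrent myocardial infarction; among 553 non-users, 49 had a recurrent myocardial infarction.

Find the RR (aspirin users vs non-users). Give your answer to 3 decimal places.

RR: 0.549

risk, aspirin users = 9/185 = 0.04865
risk, non-users = 49/553 = 0.08861
RR = 0.04865 / 0.08861 = 0.549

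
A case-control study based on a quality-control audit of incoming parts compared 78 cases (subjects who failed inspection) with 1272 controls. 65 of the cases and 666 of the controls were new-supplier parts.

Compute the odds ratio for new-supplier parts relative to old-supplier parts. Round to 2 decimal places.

OR = (65 × 606) / (666 × 13) = 39390/8658 ≈ 4.55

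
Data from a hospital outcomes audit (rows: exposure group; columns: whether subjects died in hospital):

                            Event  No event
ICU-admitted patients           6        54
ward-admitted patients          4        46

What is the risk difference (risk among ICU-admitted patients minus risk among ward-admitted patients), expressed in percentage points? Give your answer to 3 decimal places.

risk, ICU-admitted patients = 6/60 = 0.1000
risk, ward-admitted patients = 4/50 = 0.0800
risk difference = 0.1000 − 0.0800 = 0.0200 → 2.000 percentage points

RD: 2.000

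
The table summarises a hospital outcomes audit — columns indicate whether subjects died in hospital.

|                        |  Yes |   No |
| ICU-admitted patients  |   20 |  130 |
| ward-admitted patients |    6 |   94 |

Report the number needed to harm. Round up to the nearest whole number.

risk, ICU-admitted patients = 20/150 = 0.133333
risk, ward-admitted patients = 6/100 = 0.060000
absolute risk difference = 0.073333
1 / 0.073333 = 13.636 → round up → 14

NNH = 14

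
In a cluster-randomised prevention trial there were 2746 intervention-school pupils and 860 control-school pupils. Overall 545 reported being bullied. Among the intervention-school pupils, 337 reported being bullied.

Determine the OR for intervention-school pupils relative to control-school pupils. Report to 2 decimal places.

intervention-school pupils without the outcome: 2746 − 337 = 2409
control-school pupils with the outcome: 545 − 337 = 208
control-school pupils without the outcome: 860 − 208 = 652
OR = (337 × 652) / (2409 × 208) = 219724/501072 ≈ 0.44

0.44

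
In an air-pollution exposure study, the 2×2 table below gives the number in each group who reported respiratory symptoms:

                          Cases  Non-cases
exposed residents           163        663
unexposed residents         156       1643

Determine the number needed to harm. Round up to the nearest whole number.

risk, exposed residents = 163/826 = 0.197337
risk, unexposed residents = 156/1799 = 0.086715
absolute risk difference = 0.110622
1 / 0.110622 = 9.040 → round up → 10

10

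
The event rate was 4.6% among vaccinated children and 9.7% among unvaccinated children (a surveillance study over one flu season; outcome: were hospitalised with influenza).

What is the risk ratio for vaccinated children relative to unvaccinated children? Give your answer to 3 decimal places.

RR = 0.04600 / 0.09700 = 0.474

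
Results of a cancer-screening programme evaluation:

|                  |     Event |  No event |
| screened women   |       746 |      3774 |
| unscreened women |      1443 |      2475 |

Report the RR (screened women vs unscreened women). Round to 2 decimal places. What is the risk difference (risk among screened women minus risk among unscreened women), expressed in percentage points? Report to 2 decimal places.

RR = 0.45; RD = -20.33

risk, screened women = 746/4520 = 0.1650
risk, unscreened women = 1443/3918 = 0.3683
RR = 0.1650 / 0.3683 = 0.45
risk difference = 0.1650 − 0.3683 = -0.2033 → -20.33 percentage points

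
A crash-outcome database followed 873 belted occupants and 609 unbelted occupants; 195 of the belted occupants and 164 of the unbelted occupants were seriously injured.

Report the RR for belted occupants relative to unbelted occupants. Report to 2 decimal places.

0.83

risk, belted occupants = 195/873 = 0.2234
risk, unbelted occupants = 164/609 = 0.2693
RR = 0.2234 / 0.2693 = 0.83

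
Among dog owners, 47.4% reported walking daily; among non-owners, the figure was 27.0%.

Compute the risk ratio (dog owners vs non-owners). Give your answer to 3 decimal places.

RR = 0.4740 / 0.2700 = 1.756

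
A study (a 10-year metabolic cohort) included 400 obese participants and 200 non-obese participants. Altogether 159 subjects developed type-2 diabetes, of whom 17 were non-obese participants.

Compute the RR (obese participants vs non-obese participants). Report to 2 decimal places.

obese participants with the outcome: 159 − 17 = 142
obese participants without the outcome: 400 − 142 = 258
non-obese participants without the outcome: 200 − 17 = 183
risk, obese participants = 142/400 = 0.3550
risk, non-obese participants = 17/200 = 0.0850
RR = 0.3550 / 0.0850 = 4.18

RR ≈ 4.18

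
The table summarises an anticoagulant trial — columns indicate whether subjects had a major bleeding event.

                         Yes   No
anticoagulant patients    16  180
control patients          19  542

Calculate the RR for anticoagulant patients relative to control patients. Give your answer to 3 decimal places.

RR = 2.410

risk, anticoagulant patients = 16/196 = 0.08163
risk, control patients = 19/561 = 0.03387
RR = 0.08163 / 0.03387 = 2.410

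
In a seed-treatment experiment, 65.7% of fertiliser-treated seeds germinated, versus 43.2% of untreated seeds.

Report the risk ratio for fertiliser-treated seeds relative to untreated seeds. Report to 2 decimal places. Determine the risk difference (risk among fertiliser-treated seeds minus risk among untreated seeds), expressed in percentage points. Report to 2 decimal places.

RR = 1.52; RD = 22.50

RR = 0.6570 / 0.4320 = 1.52
risk difference = 0.6570 − 0.4320 = 0.2250 → 22.50 percentage points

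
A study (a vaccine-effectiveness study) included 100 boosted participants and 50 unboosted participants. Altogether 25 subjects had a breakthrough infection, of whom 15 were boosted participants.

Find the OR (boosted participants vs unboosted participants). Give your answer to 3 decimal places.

boosted participants without the outcome: 100 − 15 = 85
unboosted participants with the outcome: 25 − 15 = 10
unboosted participants without the outcome: 50 − 10 = 40
OR = (15 × 40) / (85 × 10) = 600/850 ≈ 0.706

0.706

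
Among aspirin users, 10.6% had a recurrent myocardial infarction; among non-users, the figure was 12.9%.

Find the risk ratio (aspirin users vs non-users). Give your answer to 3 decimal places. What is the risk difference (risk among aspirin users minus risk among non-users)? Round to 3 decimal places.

RR = 0.822; RD = -0.023

RR = 0.1060 / 0.1290 = 0.822
risk difference = 0.1060 − 0.1290 = -0.023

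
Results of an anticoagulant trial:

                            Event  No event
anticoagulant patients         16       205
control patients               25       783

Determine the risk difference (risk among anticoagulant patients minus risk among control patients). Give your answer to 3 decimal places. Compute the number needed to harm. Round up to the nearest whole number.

RD = 0.041; NNH = 25

risk, anticoagulant patients = 16/221 = 0.07240
risk, control patients = 25/808 = 0.03094
risk difference = 0.07240 − 0.03094 = 0.041
absolute risk difference = 0.041458
1 / 0.041458 = 24.121 → round up → 25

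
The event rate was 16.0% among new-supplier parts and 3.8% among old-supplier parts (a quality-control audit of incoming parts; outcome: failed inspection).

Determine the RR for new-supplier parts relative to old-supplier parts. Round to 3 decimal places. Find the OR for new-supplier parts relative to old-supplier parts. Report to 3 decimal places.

RR = 4.211; OR = 4.822

RR = 0.16000 / 0.03800 = 4.211
odds, new-supplier parts = 0.16000/0.84000 = 0.19048
odds, old-supplier parts = 0.03800/0.96200 = 0.03950
OR = 0.19048 / 0.03950 = 4.822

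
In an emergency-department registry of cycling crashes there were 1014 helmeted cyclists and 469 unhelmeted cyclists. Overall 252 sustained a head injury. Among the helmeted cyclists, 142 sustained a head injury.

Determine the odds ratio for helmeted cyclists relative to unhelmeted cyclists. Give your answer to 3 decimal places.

0.531

helmeted cyclists without the outcome: 1014 − 142 = 872
unhelmeted cyclists with the outcome: 252 − 142 = 110
unhelmeted cyclists without the outcome: 469 − 110 = 359
OR = (142 × 359) / (872 × 110) = 50978/95920 ≈ 0.531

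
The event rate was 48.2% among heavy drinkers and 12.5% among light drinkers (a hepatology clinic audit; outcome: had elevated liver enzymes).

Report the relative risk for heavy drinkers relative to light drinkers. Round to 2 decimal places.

RR = 0.4820 / 0.1250 = 3.86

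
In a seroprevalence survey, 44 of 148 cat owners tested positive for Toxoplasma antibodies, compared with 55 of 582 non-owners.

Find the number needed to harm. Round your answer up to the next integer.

NNH: 5

risk, cat owners = 44/148 = 0.297297
risk, non-owners = 55/582 = 0.094502
absolute risk difference = 0.202796
1 / 0.202796 = 4.931 → round up → 5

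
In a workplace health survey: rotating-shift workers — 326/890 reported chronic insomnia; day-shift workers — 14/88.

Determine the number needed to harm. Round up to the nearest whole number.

risk, rotating-shift workers = 326/890 = 0.366292
risk, day-shift workers = 14/88 = 0.159091
absolute risk difference = 0.207201
1 / 0.207201 = 4.826 → round up → 5

NNH ≈ 5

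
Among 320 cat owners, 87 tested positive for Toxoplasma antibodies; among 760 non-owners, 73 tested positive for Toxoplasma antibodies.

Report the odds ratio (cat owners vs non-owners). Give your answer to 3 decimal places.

OR = (87 × 687) / (233 × 73) = 59769/17009 ≈ 3.514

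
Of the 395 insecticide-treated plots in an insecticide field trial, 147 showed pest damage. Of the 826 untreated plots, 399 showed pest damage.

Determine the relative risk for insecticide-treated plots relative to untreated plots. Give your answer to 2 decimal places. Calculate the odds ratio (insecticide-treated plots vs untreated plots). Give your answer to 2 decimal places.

RR = 0.77; OR = 0.63

risk, insecticide-treated plots = 147/395 = 0.3722
risk, untreated plots = 399/826 = 0.4831
RR = 0.3722 / 0.4831 = 0.77
OR = (147 × 427) / (248 × 399) = 62769/98952 ≈ 0.63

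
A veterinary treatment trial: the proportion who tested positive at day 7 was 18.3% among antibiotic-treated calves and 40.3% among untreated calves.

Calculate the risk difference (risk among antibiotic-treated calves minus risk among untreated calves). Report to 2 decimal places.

risk difference = 0.1830 − 0.4030 = -0.22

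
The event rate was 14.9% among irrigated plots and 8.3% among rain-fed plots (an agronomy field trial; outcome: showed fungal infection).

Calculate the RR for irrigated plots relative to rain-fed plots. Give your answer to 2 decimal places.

RR = 0.1490 / 0.0830 = 1.80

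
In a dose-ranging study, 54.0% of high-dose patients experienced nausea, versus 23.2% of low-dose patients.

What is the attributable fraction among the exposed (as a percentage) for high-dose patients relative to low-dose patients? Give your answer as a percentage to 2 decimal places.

AR% = (0.5400 − 0.2320) / 0.5400 = 0.5704 → 57.04%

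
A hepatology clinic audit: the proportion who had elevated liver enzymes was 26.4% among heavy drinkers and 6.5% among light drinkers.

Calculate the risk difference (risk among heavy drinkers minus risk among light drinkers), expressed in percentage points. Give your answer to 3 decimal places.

RD ≈ 19.900

risk difference = 0.2640 − 0.0650 = 0.1990 → 19.900 percentage points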